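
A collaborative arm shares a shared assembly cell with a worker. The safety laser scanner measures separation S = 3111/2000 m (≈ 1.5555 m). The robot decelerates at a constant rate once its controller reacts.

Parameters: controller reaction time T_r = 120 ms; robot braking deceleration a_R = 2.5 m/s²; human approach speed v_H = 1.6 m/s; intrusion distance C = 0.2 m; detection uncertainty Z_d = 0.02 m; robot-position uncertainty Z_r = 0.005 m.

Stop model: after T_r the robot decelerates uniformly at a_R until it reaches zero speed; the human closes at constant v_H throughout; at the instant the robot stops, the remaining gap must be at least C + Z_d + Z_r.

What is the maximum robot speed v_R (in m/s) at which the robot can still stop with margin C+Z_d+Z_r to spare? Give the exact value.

quadratic (1/5)·v² + (19/25)·v + (-2277/2000) = 0
  disc = (19/25)² − 4·(1/5)·(-2277/2000) = 3721/2500 ; √disc = 61/50
  v_R = (−(19/25) + 61/50) / (2·(1/5)) = 23/20 m/s
check:
stop time T_s = (23/20)/(5/2) = 0.4600 s
robot in T_r: 1.1500·0.1200 = 0.1380 m
robot covers 1.1500·0.4600 − ½·2.5000·0.4600² = 0.2645 m while stopping
human over T_r+T_s: 1.6000·(0.1200+0.4600) = 0.9280 m
C+Z_d+Z_r = 0.2000+0.0200+0.0050 = 0.2250 m
sum ≈ 0.1380+0.2645+0.9280+0.2250 ≈ 1.5555 m = S ✓

v_R_max = 23/20 m/s = 1.1500 m/s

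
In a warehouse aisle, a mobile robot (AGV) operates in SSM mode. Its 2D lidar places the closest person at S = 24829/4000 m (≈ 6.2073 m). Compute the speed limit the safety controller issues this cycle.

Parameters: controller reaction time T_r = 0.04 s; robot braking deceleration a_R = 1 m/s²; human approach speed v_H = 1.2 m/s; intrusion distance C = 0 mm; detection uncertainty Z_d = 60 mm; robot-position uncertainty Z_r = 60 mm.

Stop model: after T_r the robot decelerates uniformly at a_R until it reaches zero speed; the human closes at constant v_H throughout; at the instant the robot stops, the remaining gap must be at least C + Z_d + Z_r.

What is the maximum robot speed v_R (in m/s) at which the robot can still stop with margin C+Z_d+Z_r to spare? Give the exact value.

v_R_max = 49/20 m/s = 2.4500 m/s

at the boundary: (1/2)·v² + (31/25)·v + (-24157/4000) = 0
  disc = (31/25)² − 4·(1/2)·(-24157/4000) = 136161/10000 ; √disc = 369/100
  v_R = (−(31/25) + 369/100) / (2·(1/2)) = 49/20 m/s
check:
T_s = v_R/a_R = (49/20)/1 = 2.4500 s
robot in T_r: 2.4500·0.0400 = 0.0980 m
braking distance = 2.4500²/(2·1.0000) = 3.0013 m
person approaches 1.2000·(0.0400+2.4500) = 2.9880 m
margins: 0.0000+0.0600+0.0600 = 0.1200 m
sum ≈ 0.0980+3.0013+2.9880+0.1200 ≈ 6.2073 m = S ✓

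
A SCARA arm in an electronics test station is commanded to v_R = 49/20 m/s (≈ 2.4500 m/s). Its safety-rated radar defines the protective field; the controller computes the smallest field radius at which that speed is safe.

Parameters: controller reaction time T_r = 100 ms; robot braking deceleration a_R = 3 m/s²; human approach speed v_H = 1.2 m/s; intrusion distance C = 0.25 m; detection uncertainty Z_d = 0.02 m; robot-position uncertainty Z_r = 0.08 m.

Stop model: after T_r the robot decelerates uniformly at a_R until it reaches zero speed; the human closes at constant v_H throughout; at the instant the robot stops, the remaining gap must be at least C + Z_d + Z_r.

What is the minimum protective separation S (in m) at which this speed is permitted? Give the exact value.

S_min = 6469/2400 m = 2.6954 m

T_s = v_R/a_R = (49/20)/3 = 0.8167 s
reaction-phase robot travel = 2.4500·0.1000 = 0.2450 m
robot covers 2.4500·0.8167 − ½·3.0000·0.8167² = 1.0004 m while stopping
human over T_r+T_s: 1.2000·(0.1000+0.8167) = 1.1000 m
margins: 0.2500+0.0200+0.0800 = 0.3500 m
S_min ≈ 0.2450+1.0004+1.1000+0.3500  ⇒  S_min = 6469/2400 m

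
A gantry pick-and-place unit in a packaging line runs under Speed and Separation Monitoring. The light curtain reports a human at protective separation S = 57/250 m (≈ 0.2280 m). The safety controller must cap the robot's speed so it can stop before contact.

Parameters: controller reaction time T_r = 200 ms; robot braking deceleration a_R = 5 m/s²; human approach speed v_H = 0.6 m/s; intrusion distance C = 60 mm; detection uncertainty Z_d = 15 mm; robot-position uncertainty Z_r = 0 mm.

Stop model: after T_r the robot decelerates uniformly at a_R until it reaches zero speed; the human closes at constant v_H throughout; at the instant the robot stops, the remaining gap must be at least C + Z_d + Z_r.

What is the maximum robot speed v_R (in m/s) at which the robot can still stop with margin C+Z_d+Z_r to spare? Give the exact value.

quadratic (1/10)·v² + (8/25)·v + (-33/1000) = 0
  disc = (8/25)² − 4·(1/10)·(-33/1000) = 289/2500 ; √disc = 17/50
  v_R = (−(8/25) + 17/50) / (2·(1/10)) = 1/10 m/s
check:
braking lasts T_s = (1/10)/5 = 0.0200 s
robot covers v_R·T_r = 0.1000·0.2000 = 0.0200 m before braking
braking distance = 0.1000²/(2·5.0000) = 0.0010 m
human over T_r+T_s: 0.6000·(0.2000+0.0200) = 0.1320 m
margins: 0.0600+0.0150+0.0000 = 0.0750 m
sum ≈ 0.0200+0.0010+0.1320+0.0750 ≈ 0.2280 m = S ✓

v_R_max = 1/10 m/s = 0.1000 m/s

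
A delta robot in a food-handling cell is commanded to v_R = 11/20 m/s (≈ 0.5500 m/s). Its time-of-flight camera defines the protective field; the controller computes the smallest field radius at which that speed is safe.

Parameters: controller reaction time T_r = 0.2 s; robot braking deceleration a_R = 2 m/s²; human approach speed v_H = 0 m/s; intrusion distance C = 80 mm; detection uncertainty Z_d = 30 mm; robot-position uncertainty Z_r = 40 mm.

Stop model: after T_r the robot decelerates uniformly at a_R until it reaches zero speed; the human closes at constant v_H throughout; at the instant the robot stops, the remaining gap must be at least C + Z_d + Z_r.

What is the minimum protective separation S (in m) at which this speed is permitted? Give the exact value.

T_s = v_R/a_R = (11/20)/2 = 0.2750 s
robot in T_r: 0.5500·0.2000 = 0.1100 m
robot under decel: 0.5500²/(2·2.0000) = 0.0756 m
person approaches 0.0000·(0.2000+0.2750) = 0.0000 m
C+Z_d+Z_r = 0.0800+0.0300+0.0400 = 0.1500 m
S_min ≈ 0.1100+0.0756+0.0000+0.1500  ⇒  S_min = 537/1600 m

S_min = 537/1600 m = 0.3356 m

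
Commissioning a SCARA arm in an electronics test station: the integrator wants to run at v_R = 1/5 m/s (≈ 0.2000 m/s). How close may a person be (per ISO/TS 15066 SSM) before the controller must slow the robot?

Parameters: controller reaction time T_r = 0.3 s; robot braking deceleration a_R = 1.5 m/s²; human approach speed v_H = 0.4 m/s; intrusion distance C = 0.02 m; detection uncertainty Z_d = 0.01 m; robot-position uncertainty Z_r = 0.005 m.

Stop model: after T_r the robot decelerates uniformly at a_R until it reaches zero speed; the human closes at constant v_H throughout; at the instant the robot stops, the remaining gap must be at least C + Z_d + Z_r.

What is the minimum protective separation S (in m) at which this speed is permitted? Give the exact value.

S_min = 169/600 m = 0.2817 m

T_s = v_R/a_R = (1/5)/(3/2) = 0.1333 s
reaction-phase robot travel = 0.2000·0.3000 = 0.0600 m
braking distance = 0.2000²/(2·1.5000) = 0.0133 m
person approaches 0.4000·(0.3000+0.1333) = 0.1733 m
margins: 0.0200+0.0100+0.0050 = 0.0350 m
S_min ≈ 0.0600+0.0133+0.1733+0.0350  ⇒  S_min = 169/600 m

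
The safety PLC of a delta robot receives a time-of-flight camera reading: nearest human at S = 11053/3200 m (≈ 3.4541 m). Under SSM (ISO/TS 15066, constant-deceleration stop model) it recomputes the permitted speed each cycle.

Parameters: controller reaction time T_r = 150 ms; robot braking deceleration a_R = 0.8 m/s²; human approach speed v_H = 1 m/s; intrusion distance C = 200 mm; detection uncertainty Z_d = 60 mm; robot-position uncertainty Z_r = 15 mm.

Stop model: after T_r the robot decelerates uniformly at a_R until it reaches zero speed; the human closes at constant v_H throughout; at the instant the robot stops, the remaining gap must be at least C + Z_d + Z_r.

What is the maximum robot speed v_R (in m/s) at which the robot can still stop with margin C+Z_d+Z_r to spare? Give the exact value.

collect terms ⇒ (5/8)·v_R² + (7/5)·v_R + (-9693/3200) = 0
  disc = (7/5)² − 4·(5/8)·(-9693/3200) = 61009/6400 ; √disc = 247/80
  v_R = (−(7/5) + 247/80) / (2·(5/8)) = 27/20 m/s
check:
T_s = v_R/a_R = (27/20)/(4/5) = 1.6875 s
robot covers v_R·T_r = 1.3500·0.1500 = 0.2025 m before braking
robot under decel: 1.3500²/(2·0.8000) = 1.1391 m
human closes 1.0000·1.8375 = 1.8375 m
margins: 0.2000+0.0600+0.0150 = 0.2750 m
sum ≈ 0.2025+1.1391+1.8375+0.2750 ≈ 3.4541 m = S ✓

v_R_max = 27/20 m/s = 1.3500 m/s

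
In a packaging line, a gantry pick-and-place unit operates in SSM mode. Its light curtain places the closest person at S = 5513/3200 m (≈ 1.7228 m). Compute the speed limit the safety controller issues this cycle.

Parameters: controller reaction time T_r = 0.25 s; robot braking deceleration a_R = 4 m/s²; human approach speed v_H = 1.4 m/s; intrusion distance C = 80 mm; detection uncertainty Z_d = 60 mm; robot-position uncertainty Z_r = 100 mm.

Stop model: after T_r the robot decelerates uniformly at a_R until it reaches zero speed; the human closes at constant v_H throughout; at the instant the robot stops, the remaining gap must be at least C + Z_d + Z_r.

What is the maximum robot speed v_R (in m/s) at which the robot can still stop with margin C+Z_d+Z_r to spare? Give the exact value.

at the boundary: (1/8)·v² + (3/5)·v + (-145/128) = 0
  disc = (3/5)² − 4·(1/8)·(-145/128) = 5929/6400 ; √disc = 77/80
  v_R = (−(3/5) + 77/80) / (2·(1/8)) = 29/20 m/s
check:
stop time T_s = (29/20)/4 = 0.3625 s
robot in T_r: 1.4500·0.2500 = 0.3625 m
robot under decel: 1.4500²/(2·4.0000) = 0.2628 m
human closes 1.4000·0.6125 = 0.8575 m
residual clearance needed = 0.0800+0.0600+0.1000 = 0.2400 m
sum ≈ 0.3625+0.2628+0.8575+0.2400 ≈ 1.7228 m = S ✓

v_R_max = 29/20 m/s = 1.4500 m/s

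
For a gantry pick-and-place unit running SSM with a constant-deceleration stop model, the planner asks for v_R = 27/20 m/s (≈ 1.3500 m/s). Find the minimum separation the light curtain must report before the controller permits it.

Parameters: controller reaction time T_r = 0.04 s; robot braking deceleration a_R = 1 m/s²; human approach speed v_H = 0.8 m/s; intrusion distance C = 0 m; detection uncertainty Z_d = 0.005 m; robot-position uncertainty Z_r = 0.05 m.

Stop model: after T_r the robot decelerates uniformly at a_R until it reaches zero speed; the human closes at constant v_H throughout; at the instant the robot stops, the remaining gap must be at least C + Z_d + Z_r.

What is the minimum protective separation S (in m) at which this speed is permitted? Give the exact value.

stop time T_s = (27/20)/1 = 1.3500 s
robot in T_r: 1.3500·0.0400 = 0.0540 m
robot under decel: 1.3500²/(2·1.0000) = 0.9113 m
human over T_r+T_s: 0.8000·(0.0400+1.3500) = 1.1120 m
C+Z_d+Z_r = 0.0000+0.0050+0.0500 = 0.0550 m
S_min ≈ 0.0540+0.9113+1.1120+0.0550  ⇒  S_min = 8529/4000 m

S_min = 8529/4000 m = 2.1322 m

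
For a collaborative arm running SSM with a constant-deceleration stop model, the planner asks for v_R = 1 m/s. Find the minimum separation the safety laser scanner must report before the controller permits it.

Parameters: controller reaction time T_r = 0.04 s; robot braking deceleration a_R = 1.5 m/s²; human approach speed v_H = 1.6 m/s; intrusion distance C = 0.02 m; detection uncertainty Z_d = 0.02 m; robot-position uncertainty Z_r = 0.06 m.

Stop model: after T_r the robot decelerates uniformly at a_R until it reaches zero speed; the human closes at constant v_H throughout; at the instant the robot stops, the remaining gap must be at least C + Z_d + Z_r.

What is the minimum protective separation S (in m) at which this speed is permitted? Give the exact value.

S_min = 401/250 m = 1.6040 m

stop time T_s = 1/(3/2) = 0.6667 s
robot in T_r: 1.0000·0.0400 = 0.0400 m
robot under decel: 1.0000²/(2·1.5000) = 0.3333 m
person approaches 1.6000·(0.0400+0.6667) = 1.1307 m
C+Z_d+Z_r = 0.0200+0.0200+0.0600 = 0.1000 m
S_min ≈ 0.0400+0.3333+1.1307+0.1000  ⇒  S_min = 401/250 m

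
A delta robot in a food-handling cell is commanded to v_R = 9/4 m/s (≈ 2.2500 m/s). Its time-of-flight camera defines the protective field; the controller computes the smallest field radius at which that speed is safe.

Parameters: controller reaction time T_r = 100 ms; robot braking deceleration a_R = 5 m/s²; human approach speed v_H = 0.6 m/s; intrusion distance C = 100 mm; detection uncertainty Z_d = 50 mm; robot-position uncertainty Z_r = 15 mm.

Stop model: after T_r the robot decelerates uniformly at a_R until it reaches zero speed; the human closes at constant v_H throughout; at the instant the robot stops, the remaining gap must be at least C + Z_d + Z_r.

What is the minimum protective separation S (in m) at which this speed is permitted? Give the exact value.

S_min = 981/800 m = 1.2263 m

braking lasts T_s = (9/4)/5 = 0.4500 s
robot covers v_R·T_r = 2.2500·0.1000 = 0.2250 m before braking
robot under decel: 2.2500²/(2·5.0000) = 0.5062 m
human over T_r+T_s: 0.6000·(0.1000+0.4500) = 0.3300 m
C+Z_d+Z_r = 0.1000+0.0500+0.0150 = 0.1650 m
S_min ≈ 0.2250+0.5062+0.3300+0.1650  ⇒  S_min = 981/800 m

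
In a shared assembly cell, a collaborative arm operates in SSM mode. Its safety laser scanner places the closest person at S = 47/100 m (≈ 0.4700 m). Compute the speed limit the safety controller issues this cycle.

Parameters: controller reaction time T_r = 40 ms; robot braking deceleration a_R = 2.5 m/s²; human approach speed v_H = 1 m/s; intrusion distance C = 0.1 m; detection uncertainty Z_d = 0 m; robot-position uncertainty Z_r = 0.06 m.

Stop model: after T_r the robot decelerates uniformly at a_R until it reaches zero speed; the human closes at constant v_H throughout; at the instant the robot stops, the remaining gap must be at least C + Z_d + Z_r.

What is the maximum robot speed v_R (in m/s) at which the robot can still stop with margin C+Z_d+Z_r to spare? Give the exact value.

collect terms ⇒ (1/5)·v_R² + (11/25)·v_R + (-27/100) = 0
  disc = (11/25)² − 4·(1/5)·(-27/100) = 256/625 ; √disc = 16/25
  v_R = (−(11/25) + 16/25) / (2·(1/5)) = 1/2 m/s
check:
stop time T_s = (1/2)/(5/2) = 0.2000 s
robot in T_r: 0.5000·0.0400 = 0.0200 m
braking distance = 0.5000²/(2·2.5000) = 0.0500 m
human over T_r+T_s: 1.0000·(0.0400+0.2000) = 0.2400 m
margins: 0.1000+0.0000+0.0600 = 0.1600 m
sum ≈ 0.0200+0.0500+0.2400+0.1600 ≈ 0.4700 m = S ✓

v_R_max = 1/2 m/s = 0.5000 m/s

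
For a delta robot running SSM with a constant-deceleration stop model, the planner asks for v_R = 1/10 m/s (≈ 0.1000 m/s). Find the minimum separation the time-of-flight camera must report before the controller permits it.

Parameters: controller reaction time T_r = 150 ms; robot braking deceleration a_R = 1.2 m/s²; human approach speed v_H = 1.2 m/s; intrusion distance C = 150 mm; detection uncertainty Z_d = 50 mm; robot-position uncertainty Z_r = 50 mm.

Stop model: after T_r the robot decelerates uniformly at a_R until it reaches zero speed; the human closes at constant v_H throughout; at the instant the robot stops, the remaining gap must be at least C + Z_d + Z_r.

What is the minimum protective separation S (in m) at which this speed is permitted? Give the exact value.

S_min = 659/1200 m = 0.5492 m

stop time T_s = (1/10)/(6/5) = 0.0833 s
reaction-phase robot travel = 0.1000·0.1500 = 0.0150 m
braking distance = 0.1000²/(2·1.2000) = 0.0042 m
person approaches 1.2000·(0.1500+0.0833) = 0.2800 m
C+Z_d+Z_r = 0.1500+0.0500+0.0500 = 0.2500 m
S_min ≈ 0.0150+0.0042+0.2800+0.2500  ⇒  S_min = 659/1200 m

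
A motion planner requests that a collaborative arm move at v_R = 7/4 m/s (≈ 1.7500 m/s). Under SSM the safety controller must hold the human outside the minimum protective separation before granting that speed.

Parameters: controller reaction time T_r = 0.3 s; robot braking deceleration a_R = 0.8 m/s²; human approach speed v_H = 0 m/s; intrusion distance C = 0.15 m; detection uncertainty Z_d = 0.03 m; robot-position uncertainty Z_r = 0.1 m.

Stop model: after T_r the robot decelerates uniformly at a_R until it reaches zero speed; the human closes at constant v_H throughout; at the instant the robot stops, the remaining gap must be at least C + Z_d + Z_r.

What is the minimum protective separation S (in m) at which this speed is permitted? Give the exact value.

S_min = 8701/3200 m = 2.7191 m

braking lasts T_s = (7/4)/(4/5) = 2.1875 s
robot covers v_R·T_r = 1.7500·0.3000 = 0.5250 m before braking
braking distance = 1.7500²/(2·0.8000) = 1.9141 m
person approaches 0.0000·(0.3000+2.1875) = 0.0000 m
residual clearance needed = 0.1500+0.0300+0.1000 = 0.2800 m
S_min ≈ 0.5250+1.9141+0.0000+0.2800  ⇒  S_min = 8701/3200 m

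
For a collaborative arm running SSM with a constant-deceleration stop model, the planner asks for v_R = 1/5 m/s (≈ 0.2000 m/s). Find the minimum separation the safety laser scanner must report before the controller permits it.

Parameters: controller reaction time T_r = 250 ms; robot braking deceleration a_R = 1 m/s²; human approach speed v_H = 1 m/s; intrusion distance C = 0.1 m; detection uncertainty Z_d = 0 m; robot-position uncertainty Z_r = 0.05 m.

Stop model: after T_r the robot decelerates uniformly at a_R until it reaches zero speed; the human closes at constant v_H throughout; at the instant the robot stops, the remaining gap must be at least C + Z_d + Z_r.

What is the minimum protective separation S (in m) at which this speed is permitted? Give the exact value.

stop time T_s = (1/5)/1 = 0.2000 s
robot covers v_R·T_r = 0.2000·0.2500 = 0.0500 m before braking
braking distance = 0.2000²/(2·1.0000) = 0.0200 m
person approaches 1.0000·(0.2500+0.2000) = 0.4500 m
residual clearance needed = 0.1000+0.0000+0.0500 = 0.1500 m
S_min ≈ 0.0500+0.0200+0.4500+0.1500  ⇒  S_min = 67/100 m

S_min = 67/100 m = 0.6700 m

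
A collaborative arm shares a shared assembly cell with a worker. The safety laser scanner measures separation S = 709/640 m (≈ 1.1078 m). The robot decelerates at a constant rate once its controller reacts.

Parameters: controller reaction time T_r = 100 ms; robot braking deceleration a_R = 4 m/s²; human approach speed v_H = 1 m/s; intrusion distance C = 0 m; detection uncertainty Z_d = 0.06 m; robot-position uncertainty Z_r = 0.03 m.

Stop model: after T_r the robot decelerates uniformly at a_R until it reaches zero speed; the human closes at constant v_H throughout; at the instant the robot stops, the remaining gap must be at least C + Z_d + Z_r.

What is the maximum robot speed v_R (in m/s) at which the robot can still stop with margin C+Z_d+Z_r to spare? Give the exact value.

quadratic (1/8)·v² + (7/20)·v + (-2937/3200) = 0
  disc = (7/20)² − 4·(1/8)·(-2937/3200) = 3721/6400 ; √disc = 61/80
  v_R = (−(7/20) + 61/80) / (2·(1/8)) = 33/20 m/s
check:
braking lasts T_s = (33/20)/4 = 0.4125 s
robot in T_r: 1.6500·0.1000 = 0.1650 m
robot under decel: 1.6500²/(2·4.0000) = 0.3403 m
human closes 1.0000·0.5125 = 0.5125 m
C+Z_d+Z_r = 0.0000+0.0600+0.0300 = 0.0900 m
sum ≈ 0.1650+0.3403+0.5125+0.0900 ≈ 1.1078 m = S ✓

v_R_max = 33/20 m/s = 1.6500 m/s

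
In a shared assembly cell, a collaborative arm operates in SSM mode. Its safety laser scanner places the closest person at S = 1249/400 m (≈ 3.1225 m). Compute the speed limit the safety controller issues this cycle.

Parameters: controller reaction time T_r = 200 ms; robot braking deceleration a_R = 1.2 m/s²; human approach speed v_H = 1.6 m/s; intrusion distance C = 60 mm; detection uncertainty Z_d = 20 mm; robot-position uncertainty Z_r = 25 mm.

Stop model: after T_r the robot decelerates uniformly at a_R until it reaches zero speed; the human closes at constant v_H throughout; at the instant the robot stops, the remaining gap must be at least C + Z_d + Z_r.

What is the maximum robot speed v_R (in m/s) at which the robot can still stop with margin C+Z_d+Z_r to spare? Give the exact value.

v_R_max = 13/10 m/s = 1.3000 m/s

at the boundary: (5/12)·v² + (23/15)·v + (-1079/400) = 0
  disc = (23/15)² − 4·(5/12)·(-1079/400) = 24649/3600 ; √disc = 157/60
  v_R = (−(23/15) + 157/60) / (2·(5/12)) = 13/10 m/s
check:
T_s = v_R/a_R = (13/10)/(6/5) = 1.0833 s
reaction-phase robot travel = 1.3000·0.2000 = 0.2600 m
robot under decel: 1.3000²/(2·1.2000) = 0.7042 m
human over T_r+T_s: 1.6000·(0.2000+1.0833) = 2.0533 m
residual clearance needed = 0.0600+0.0200+0.0250 = 0.1050 m
sum ≈ 0.2600+0.7042+2.0533+0.1050 ≈ 3.1225 m = S ✓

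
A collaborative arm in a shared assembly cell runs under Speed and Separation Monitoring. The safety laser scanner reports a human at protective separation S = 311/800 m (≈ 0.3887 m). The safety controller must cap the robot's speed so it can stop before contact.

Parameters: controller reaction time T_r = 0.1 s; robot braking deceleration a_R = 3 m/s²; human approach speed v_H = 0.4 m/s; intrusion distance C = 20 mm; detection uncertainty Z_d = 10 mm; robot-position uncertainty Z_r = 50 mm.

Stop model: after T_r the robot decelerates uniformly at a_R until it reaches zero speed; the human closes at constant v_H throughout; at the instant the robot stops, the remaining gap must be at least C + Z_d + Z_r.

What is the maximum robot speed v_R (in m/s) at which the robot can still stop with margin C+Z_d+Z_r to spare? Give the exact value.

v_R_max = 3/4 m/s = 0.7500 m/s

quadratic (1/6)·v² + (7/30)·v + (-43/160) = 0
  disc = (7/30)² − 4·(1/6)·(-43/160) = 841/3600 ; √disc = 29/60
  v_R = (−(7/30) + 29/60) / (2·(1/6)) = 3/4 m/s
check:
braking lasts T_s = (3/4)/3 = 0.2500 s
reaction-phase robot travel = 0.7500·0.1000 = 0.0750 m
braking distance = 0.7500²/(2·3.0000) = 0.0938 m
human closes 0.4000·0.3500 = 0.1400 m
C+Z_d+Z_r = 0.0200+0.0100+0.0500 = 0.0800 m
sum ≈ 0.0750+0.0938+0.1400+0.0800 ≈ 0.3887 m = S ✓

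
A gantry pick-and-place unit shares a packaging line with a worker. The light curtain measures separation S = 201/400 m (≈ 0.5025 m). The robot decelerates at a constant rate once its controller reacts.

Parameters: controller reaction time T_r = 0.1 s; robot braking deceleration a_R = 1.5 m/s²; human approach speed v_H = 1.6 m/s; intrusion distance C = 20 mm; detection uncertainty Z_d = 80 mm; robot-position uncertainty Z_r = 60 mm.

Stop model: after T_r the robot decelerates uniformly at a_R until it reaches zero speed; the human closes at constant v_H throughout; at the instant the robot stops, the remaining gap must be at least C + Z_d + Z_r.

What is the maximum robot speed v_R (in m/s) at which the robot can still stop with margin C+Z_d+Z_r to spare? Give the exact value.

v_R_max = 3/20 m/s = 0.1500 m/s

collect terms ⇒ (1/3)·v_R² + (7/6)·v_R + (-73/400) = 0
  disc = (7/6)² − 4·(1/3)·(-73/400) = 361/225 ; √disc = 19/15
  v_R = (−(7/6) + 19/15) / (2·(1/3)) = 3/20 m/s
check:
stop time T_s = (3/20)/(3/2) = 0.1000 s
robot covers v_R·T_r = 0.1500·0.1000 = 0.0150 m before braking
robot under decel: 0.1500²/(2·1.5000) = 0.0075 m
human closes 1.6000·0.2000 = 0.3200 m
margins: 0.0200+0.0800+0.0600 = 0.1600 m
sum ≈ 0.0150+0.0075+0.3200+0.1600 ≈ 0.5025 m = S ✓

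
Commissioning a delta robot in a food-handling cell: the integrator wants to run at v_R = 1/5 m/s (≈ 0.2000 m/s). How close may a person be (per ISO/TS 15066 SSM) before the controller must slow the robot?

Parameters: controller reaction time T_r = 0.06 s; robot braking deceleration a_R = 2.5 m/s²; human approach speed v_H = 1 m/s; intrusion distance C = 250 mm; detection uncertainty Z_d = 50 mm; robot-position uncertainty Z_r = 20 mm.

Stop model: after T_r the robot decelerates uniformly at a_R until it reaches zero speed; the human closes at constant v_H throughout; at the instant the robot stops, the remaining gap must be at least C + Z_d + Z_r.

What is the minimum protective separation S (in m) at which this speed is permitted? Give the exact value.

T_s = v_R/a_R = (1/5)/(5/2) = 0.0800 s
robot covers v_R·T_r = 0.2000·0.0600 = 0.0120 m before braking
robot under decel: 0.2000²/(2·2.5000) = 0.0080 m
human closes 1.0000·0.1400 = 0.1400 m
residual clearance needed = 0.2500+0.0500+0.0200 = 0.3200 m
S_min ≈ 0.0120+0.0080+0.1400+0.3200  ⇒  S_min = 12/25 m

S_min = 12/25 m = 0.4800 m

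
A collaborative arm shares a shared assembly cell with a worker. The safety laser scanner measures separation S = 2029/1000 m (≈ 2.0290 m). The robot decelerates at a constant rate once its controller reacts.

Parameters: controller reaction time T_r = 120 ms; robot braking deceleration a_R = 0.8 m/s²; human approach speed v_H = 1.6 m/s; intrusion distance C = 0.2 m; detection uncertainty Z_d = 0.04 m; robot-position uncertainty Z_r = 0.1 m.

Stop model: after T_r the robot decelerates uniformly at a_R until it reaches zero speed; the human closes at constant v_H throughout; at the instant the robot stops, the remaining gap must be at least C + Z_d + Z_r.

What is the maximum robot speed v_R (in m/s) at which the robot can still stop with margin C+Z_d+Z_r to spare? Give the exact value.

quadratic (5/8)·v² + (53/25)·v + (-1497/1000) = 0
  disc = (53/25)² − 4·(5/8)·(-1497/1000) = 82369/10000 ; √disc = 287/100
  v_R = (−(53/25) + 287/100) / (2·(5/8)) = 3/5 m/s
check:
braking lasts T_s = (3/5)/(4/5) = 0.7500 s
robot covers v_R·T_r = 0.6000·0.1200 = 0.0720 m before braking
robot covers 0.6000·0.7500 − ½·0.8000·0.7500² = 0.2250 m while stopping
person approaches 1.6000·(0.1200+0.7500) = 1.3920 m
margins: 0.2000+0.0400+0.1000 = 0.3400 m
sum ≈ 0.0720+0.2250+1.3920+0.3400 ≈ 2.0290 m = S ✓

v_R_max = 3/5 m/s = 0.6000 m/s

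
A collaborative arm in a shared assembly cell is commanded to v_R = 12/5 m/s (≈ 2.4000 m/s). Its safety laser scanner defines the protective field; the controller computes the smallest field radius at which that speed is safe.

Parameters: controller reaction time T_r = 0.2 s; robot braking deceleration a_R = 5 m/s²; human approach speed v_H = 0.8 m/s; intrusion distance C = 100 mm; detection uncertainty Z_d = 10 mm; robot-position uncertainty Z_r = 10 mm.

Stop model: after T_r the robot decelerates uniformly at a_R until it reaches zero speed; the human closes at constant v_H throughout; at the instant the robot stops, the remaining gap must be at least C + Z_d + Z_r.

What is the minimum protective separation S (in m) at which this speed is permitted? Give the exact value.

T_s = v_R/a_R = (12/5)/5 = 0.4800 s
reaction-phase robot travel = 2.4000·0.2000 = 0.4800 m
robot under decel: 2.4000²/(2·5.0000) = 0.5760 m
person approaches 0.8000·(0.2000+0.4800) = 0.5440 m
residual clearance needed = 0.1000+0.0100+0.0100 = 0.1200 m
S_min ≈ 0.4800+0.5760+0.5440+0.1200  ⇒  S_min = 43/25 m

S_min = 43/25 m = 1.7200 m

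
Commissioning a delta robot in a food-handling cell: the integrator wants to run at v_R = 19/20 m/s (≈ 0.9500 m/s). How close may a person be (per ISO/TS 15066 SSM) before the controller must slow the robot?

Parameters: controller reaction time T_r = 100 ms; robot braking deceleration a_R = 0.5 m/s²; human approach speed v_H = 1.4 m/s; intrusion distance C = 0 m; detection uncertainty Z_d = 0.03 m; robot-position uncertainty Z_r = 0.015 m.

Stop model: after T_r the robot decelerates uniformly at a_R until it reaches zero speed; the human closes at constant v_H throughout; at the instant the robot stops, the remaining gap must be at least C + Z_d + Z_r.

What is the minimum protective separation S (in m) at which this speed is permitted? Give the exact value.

stop time T_s = (19/20)/(1/2) = 1.9000 s
robot in T_r: 0.9500·0.1000 = 0.0950 m
robot covers 0.9500·1.9000 − ½·0.5000·1.9000² = 0.9025 m while stopping
person approaches 1.4000·(0.1000+1.9000) = 2.8000 m
margins: 0.0000+0.0300+0.0150 = 0.0450 m
S_min ≈ 0.0950+0.9025+2.8000+0.0450  ⇒  S_min = 1537/400 m

S_min = 1537/400 m = 3.8425 m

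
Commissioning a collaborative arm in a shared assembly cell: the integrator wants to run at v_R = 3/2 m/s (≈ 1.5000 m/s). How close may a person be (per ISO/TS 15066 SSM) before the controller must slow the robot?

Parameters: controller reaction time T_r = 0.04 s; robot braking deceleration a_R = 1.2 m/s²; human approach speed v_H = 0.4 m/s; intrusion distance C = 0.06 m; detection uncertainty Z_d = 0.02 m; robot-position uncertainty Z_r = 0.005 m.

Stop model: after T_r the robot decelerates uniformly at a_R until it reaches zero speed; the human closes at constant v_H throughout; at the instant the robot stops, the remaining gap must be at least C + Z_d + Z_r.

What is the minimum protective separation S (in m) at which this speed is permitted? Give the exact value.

S_min = 3197/2000 m = 1.5985 m

T_s = v_R/a_R = (3/2)/(6/5) = 1.2500 s
reaction-phase robot travel = 1.5000·0.0400 = 0.0600 m
braking distance = 1.5000²/(2·1.2000) = 0.9375 m
human over T_r+T_s: 0.4000·(0.0400+1.2500) = 0.5160 m
margins: 0.0600+0.0200+0.0050 = 0.0850 m
S_min ≈ 0.0600+0.9375+0.5160+0.0850  ⇒  S_min = 3197/2000 m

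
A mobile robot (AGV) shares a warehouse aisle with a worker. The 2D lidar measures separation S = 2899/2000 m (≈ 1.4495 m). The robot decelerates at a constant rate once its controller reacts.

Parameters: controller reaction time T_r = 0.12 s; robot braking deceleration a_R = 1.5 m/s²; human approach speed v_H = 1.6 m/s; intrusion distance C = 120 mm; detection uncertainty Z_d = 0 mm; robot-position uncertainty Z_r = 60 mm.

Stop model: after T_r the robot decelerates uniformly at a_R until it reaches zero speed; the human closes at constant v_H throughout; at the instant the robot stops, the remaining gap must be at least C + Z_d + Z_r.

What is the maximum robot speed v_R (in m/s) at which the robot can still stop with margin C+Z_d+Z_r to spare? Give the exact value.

v_R_max = 3/4 m/s = 0.7500 m/s

collect terms ⇒ (1/3)·v_R² + (89/75)·v_R + (-431/400) = 0
  disc = (89/75)² − 4·(1/3)·(-431/400) = 64009/22500 ; √disc = 253/150
  v_R = (−(89/75) + 253/150) / (2·(1/3)) = 3/4 m/s
check:
braking lasts T_s = (3/4)/(3/2) = 0.5000 s
reaction-phase robot travel = 0.7500·0.1200 = 0.0900 m
robot covers 0.7500·0.5000 − ½·1.5000·0.5000² = 0.1875 m while stopping
person approaches 1.6000·(0.1200+0.5000) = 0.9920 m
margins: 0.1200+0.0000+0.0600 = 0.1800 m
sum ≈ 0.0900+0.1875+0.9920+0.1800 ≈ 1.4495 m = S ✓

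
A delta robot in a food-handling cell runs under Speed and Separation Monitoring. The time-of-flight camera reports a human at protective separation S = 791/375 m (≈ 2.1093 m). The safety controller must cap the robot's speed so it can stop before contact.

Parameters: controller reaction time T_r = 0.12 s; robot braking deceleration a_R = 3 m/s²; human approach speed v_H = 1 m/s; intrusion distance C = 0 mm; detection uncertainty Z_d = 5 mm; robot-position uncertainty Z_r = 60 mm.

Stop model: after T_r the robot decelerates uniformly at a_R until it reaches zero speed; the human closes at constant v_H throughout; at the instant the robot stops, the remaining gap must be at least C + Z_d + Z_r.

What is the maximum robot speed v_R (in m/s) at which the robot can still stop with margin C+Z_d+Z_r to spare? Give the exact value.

quadratic (1/6)·v² + (34/75)·v + (-5773/3000) = 0
  disc = (34/75)² − 4·(1/6)·(-5773/3000) = 3721/2500 ; √disc = 61/50
  v_R = (−(34/75) + 61/50) / (2·(1/6)) = 23/10 m/s
check:
stop time T_s = (23/10)/3 = 0.7667 s
robot in T_r: 2.3000·0.1200 = 0.2760 m
robot covers 2.3000·0.7667 − ½·3.0000·0.7667² = 0.8817 m while stopping
human closes 1.0000·0.8867 = 0.8867 m
C+Z_d+Z_r = 0.0000+0.0050+0.0600 = 0.0650 m
sum ≈ 0.2760+0.8817+0.8867+0.0650 ≈ 2.1093 m = S ✓

v_R_max = 23/10 m/s = 2.3000 m/s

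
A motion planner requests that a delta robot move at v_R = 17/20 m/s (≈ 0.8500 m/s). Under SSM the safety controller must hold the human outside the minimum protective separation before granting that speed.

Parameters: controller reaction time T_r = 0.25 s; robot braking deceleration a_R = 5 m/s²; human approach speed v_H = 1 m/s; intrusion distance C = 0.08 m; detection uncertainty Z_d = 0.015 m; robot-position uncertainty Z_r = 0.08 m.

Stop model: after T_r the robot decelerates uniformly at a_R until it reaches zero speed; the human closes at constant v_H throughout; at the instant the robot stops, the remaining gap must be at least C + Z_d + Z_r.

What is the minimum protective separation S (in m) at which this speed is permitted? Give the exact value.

S_min = 3519/4000 m = 0.8798 m

braking lasts T_s = (17/20)/5 = 0.1700 s
robot covers v_R·T_r = 0.8500·0.2500 = 0.2125 m before braking
robot under decel: 0.8500²/(2·5.0000) = 0.0722 m
person approaches 1.0000·(0.2500+0.1700) = 0.4200 m
margins: 0.0800+0.0150+0.0800 = 0.1750 m
S_min ≈ 0.2125+0.0722+0.4200+0.1750  ⇒  S_min = 3519/4000 m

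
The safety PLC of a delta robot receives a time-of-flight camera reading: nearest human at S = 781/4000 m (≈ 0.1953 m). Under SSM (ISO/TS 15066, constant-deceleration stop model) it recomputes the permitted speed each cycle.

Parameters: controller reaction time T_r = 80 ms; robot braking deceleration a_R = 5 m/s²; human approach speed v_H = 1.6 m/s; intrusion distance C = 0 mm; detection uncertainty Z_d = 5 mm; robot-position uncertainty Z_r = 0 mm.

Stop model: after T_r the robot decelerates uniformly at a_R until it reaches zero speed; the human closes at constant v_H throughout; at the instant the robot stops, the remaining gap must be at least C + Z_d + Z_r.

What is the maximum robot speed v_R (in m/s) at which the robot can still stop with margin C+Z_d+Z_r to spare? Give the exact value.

v_R_max = 3/20 m/s = 0.1500 m/s

quadratic (1/10)·v² + (2/5)·v + (-249/4000) = 0
  disc = (2/5)² − 4·(1/10)·(-249/4000) = 1849/10000 ; √disc = 43/100
  v_R = (−(2/5) + 43/100) / (2·(1/10)) = 3/20 m/s
check:
stop time T_s = (3/20)/5 = 0.0300 s
robot covers v_R·T_r = 0.1500·0.0800 = 0.0120 m before braking
braking distance = 0.1500²/(2·5.0000) = 0.0022 m
human over T_r+T_s: 1.6000·(0.0800+0.0300) = 0.1760 m
C+Z_d+Z_r = 0.0000+0.0050+0.0000 = 0.0050 m
sum ≈ 0.0120+0.0022+0.1760+0.0050 ≈ 0.1953 m = S ✓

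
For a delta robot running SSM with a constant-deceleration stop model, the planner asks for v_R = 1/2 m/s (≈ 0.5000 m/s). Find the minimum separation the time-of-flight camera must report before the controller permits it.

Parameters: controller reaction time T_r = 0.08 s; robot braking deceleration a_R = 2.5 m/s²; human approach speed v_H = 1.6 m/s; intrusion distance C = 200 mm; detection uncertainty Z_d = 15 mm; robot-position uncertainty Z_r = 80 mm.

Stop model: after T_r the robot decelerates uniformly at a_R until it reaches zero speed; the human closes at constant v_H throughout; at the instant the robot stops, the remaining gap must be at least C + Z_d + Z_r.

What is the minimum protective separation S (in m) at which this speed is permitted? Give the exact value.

S_min = 833/1000 m = 0.8330 m

braking lasts T_s = (1/2)/(5/2) = 0.2000 s
robot covers v_R·T_r = 0.5000·0.0800 = 0.0400 m before braking
robot covers 0.5000·0.2000 − ½·2.5000·0.2000² = 0.0500 m while stopping
human over T_r+T_s: 1.6000·(0.0800+0.2000) = 0.4480 m
C+Z_d+Z_r = 0.2000+0.0150+0.0800 = 0.2950 m
S_min ≈ 0.0400+0.0500+0.4480+0.2950  ⇒  S_min = 833/1000 m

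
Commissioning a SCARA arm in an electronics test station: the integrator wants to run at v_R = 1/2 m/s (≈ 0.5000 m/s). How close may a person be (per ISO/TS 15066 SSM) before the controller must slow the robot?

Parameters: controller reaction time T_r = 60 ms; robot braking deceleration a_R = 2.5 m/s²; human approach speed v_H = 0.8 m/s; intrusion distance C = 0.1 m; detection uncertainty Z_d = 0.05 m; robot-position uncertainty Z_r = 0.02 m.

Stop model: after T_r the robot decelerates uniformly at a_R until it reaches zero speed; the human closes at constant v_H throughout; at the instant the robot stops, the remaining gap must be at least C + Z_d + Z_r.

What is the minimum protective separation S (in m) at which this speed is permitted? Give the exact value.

S_min = 229/500 m = 0.4580 m

stop time T_s = (1/2)/(5/2) = 0.2000 s
reaction-phase robot travel = 0.5000·0.0600 = 0.0300 m
braking distance = 0.5000²/(2·2.5000) = 0.0500 m
human closes 0.8000·0.2600 = 0.2080 m
C+Z_d+Z_r = 0.1000+0.0500+0.0200 = 0.1700 m
S_min ≈ 0.0300+0.0500+0.2080+0.1700  ⇒  S_min = 229/500 m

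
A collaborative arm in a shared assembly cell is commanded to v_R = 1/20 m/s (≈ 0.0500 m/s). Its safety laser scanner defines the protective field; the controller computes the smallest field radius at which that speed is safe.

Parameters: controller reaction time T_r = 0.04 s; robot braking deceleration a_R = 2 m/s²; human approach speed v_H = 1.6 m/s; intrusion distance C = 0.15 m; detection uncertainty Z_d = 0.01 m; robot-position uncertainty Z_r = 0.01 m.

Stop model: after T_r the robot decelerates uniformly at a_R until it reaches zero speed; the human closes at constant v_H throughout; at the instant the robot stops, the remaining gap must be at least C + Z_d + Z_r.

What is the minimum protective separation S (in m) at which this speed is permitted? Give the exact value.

S_min = 2213/8000 m = 0.2766 m

stop time T_s = (1/20)/2 = 0.0250 s
robot in T_r: 0.0500·0.0400 = 0.0020 m
robot under decel: 0.0500²/(2·2.0000) = 0.0006 m
human over T_r+T_s: 1.6000·(0.0400+0.0250) = 0.1040 m
margins: 0.1500+0.0100+0.0100 = 0.1700 m
S_min ≈ 0.0020+0.0006+0.1040+0.1700  ⇒  S_min = 2213/8000 m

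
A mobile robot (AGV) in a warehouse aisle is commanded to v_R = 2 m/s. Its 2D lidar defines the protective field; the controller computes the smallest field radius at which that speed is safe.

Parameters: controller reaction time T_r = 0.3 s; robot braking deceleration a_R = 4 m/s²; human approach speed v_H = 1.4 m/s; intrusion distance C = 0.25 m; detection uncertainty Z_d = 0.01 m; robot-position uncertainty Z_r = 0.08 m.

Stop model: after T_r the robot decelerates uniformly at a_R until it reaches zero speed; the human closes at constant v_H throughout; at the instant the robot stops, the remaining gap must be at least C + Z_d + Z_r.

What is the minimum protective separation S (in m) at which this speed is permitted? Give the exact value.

S_min = 64/25 m = 2.5600 m

T_s = v_R/a_R = 2/4 = 0.5000 s
robot in T_r: 2.0000·0.3000 = 0.6000 m
braking distance = 2.0000²/(2·4.0000) = 0.5000 m
person approaches 1.4000·(0.3000+0.5000) = 1.1200 m
C+Z_d+Z_r = 0.2500+0.0100+0.0800 = 0.3400 m
S_min ≈ 0.6000+0.5000+1.1200+0.3400  ⇒  S_min = 64/25 m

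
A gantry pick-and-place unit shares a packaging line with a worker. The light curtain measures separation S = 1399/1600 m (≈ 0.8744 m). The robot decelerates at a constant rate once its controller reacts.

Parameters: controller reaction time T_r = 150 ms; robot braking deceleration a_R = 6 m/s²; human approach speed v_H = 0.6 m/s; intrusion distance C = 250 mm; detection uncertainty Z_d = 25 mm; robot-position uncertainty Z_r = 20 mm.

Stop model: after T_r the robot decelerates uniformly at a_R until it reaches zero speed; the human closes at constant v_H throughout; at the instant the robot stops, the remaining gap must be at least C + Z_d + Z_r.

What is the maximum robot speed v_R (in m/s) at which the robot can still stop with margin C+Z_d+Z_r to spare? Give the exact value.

quadratic (1/12)·v² + (1/4)·v + (-783/1600) = 0
  disc = (1/4)² − 4·(1/12)·(-783/1600) = 361/1600 ; √disc = 19/40
  v_R = (−(1/4) + 19/40) / (2·(1/12)) = 27/20 m/s
check:
braking lasts T_s = (27/20)/6 = 0.2250 s
robot in T_r: 1.3500·0.1500 = 0.2025 m
braking distance = 1.3500²/(2·6.0000) = 0.1519 m
person approaches 0.6000·(0.1500+0.2250) = 0.2250 m
margins: 0.2500+0.0250+0.0200 = 0.2950 m
sum ≈ 0.2025+0.1519+0.2250+0.2950 ≈ 0.8744 m = S ✓

v_R_max = 27/20 m/s = 1.3500 m/s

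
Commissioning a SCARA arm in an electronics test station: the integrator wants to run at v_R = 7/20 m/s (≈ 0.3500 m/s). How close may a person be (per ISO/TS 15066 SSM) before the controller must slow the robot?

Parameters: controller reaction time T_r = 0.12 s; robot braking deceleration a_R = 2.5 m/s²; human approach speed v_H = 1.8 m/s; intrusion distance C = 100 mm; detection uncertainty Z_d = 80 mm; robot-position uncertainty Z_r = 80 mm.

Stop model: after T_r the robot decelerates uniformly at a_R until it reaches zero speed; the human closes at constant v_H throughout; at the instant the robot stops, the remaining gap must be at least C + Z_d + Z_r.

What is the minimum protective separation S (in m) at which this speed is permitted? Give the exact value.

S_min = 1589/2000 m = 0.7945 m

stop time T_s = (7/20)/(5/2) = 0.1400 s
robot covers v_R·T_r = 0.3500·0.1200 = 0.0420 m before braking
robot covers 0.3500·0.1400 − ½·2.5000·0.1400² = 0.0245 m while stopping
human over T_r+T_s: 1.8000·(0.1200+0.1400) = 0.4680 m
residual clearance needed = 0.1000+0.0800+0.0800 = 0.2600 m
S_min ≈ 0.0420+0.0245+0.4680+0.2600  ⇒  S_min = 1589/2000 m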